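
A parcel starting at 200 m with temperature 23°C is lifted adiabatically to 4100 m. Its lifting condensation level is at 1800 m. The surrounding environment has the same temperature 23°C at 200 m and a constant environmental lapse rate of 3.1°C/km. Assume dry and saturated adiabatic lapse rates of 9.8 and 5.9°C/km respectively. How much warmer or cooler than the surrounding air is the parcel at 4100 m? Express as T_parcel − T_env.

Parcel:
  200 → 1800 m (dry, 9.8°C/km): ΔT = -9.8 × 1.6 = -15.68°C → T = 7.32°C
  1800 → 4100 m (saturated, 5.9°C/km): ΔT = -5.9 × 2.3 = -13.57°C → T = -6.25°C
Environment:
  200 → 4100 m (environment, 3.1°C/km): ΔT = -3.1 × 3.9 = -12.09°C → T = 10.91°C
T_parcel − T_env = -6.25 − 10.91 = -17.16°C

-17.16°C (parcel cooler than environment)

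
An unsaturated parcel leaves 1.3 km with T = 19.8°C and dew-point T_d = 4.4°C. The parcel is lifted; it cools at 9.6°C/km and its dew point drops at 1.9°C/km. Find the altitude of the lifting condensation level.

3.3 km

T and T_d converge at 9.6 − 1.9 = 7.7°C per km
Height above start = (19.8 − 4.4) / 7.7 = 2 km
LCL altitude = 1300 m + 2000 m = 3300 m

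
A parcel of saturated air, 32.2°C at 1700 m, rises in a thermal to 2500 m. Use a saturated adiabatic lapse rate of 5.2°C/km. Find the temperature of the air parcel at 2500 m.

Saturated adiabatic to 2500 m: -5.2 × 0.8 km = -4.16°C, so T = 28.04°C.

28.04°C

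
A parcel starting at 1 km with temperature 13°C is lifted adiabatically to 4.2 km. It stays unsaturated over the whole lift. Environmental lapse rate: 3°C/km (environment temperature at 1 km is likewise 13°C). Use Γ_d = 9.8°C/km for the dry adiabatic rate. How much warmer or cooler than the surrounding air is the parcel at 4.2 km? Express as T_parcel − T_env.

Parcel:
  From 1000 m to 4200 m (dry): cools by 9.8 × 3.2 = 31.36°C, giving -18.36°C.
Environment:
  From 1000 m to 4200 m (environment): cools by 3 × 3.2 = 9.6°C, giving 3.4°C.
T_parcel − T_env = -18.36 − 3.4 = -21.76°C

-21.76°C (parcel cooler than environment)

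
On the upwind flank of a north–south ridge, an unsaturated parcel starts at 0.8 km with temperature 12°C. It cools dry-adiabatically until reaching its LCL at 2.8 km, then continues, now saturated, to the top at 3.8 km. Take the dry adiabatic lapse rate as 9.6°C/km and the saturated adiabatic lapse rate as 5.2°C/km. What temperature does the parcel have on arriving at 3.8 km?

-12.4°C

800–2800 m, dry: Δz = 2 km ⇒ ΔT = -19.2°C; T = -7.2°C
2800–3800 m, saturated: Δz = 1 km ⇒ ΔT = -5.2°C; T = -12.4°C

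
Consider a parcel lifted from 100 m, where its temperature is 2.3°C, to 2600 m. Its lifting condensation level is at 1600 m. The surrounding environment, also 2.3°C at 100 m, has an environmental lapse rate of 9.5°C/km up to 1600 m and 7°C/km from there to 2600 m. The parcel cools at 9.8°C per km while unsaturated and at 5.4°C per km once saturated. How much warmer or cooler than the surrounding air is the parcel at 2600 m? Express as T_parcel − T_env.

Parcel:
  Dry to 1600 m: -9.8 × 1.5 km = -14.7°C, so T = -12.4°C.
  Saturated to 2600 m: -5.4 × 1 km = -5.4°C, so T = -17.8°C.
Environment:
  Environment, lower layer to 1600 m: -9.5 × 1.5 km = -14.25°C, so T = -11.95°C.
  Environment, upper layer to 2600 m: -7 × 1 km = -7°C, so T = -18.95°C.
T_parcel − T_env = -17.8 − (-18.95) = +1.15°C

+1.15°C (parcel warmer than environment)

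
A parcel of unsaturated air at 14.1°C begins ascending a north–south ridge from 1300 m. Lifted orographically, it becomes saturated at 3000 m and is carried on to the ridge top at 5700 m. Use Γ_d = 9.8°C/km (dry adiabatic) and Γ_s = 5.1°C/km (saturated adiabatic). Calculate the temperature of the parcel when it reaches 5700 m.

From 1300 m to 3000 m (dry): cools by 9.8 × 1.7 = 16.66°C, giving -2.56°C.
From 3000 m to 5700 m (saturated): cools by 5.1 × 2.7 = 13.77°C, giving -16.33°C.

-16.33°C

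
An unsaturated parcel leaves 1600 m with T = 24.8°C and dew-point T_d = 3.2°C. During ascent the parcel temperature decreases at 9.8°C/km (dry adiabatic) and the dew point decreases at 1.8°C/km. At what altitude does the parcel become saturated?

4300 m

T and T_d converge at 9.8 − 1.8 = 8°C per km
Height above start = (24.8 − 3.2) / 8 = 2.7 km
LCL altitude = 1600 m + 2700 m = 4300 m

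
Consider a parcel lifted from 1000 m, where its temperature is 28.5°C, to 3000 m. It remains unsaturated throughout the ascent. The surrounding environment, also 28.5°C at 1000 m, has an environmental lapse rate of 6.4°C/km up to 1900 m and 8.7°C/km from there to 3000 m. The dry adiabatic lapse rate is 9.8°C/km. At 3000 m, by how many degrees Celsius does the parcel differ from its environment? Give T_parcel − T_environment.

-4.27°C (parcel cooler than environment)

Parcel:
  1000–3000 m, dry: Δz = 2 km ⇒ ΔT = -19.6°C; T = 8.9°C
Environment:
  1000–1900 m, environment, lower layer: Δz = 0.9 km ⇒ ΔT = -5.76°C; T = 22.74°C
  1900–3000 m, environment, upper layer: Δz = 1.1 km ⇒ ΔT = -9.57°C; T = 13.17°C
T_parcel − T_env = 8.9 − 13.17 = -4.27°C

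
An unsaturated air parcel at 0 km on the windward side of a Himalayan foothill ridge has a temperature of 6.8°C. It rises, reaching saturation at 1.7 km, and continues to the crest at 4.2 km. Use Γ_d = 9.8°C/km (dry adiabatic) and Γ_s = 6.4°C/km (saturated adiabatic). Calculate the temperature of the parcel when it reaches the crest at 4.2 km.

From 0 m to 1700 m (dry): cools by 9.8 × 1.7 = 16.66°C, giving -9.86°C.
From 1700 m to 4200 m (saturated): cools by 6.4 × 2.5 = 16°C, giving -25.86°C.

-25.86°C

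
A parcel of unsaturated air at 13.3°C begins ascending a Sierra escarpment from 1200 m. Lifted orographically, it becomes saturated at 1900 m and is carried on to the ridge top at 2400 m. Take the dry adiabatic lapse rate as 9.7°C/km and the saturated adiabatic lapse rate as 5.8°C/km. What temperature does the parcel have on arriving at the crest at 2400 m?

From 1200 m to 1900 m (dry): cools by 9.7 × 0.7 = 6.79°C, giving 6.51°C.
From 1900 m to 2400 m (saturated): cools by 5.8 × 0.5 = 2.9°C, giving 3.61°C.

3.61°C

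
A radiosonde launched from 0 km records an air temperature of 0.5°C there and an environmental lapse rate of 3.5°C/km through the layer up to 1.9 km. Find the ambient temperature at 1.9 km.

0 → 1900 m (environmental, 3.5°C/km): ΔT = -3.5 × 1.9 = -6.65°C → T = -6.15°C

-6.15°C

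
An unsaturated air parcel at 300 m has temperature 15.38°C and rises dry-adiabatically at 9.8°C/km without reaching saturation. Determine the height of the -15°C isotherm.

Height above start = (15.38 − (-15)) / 9.8 = 3.1 km
Altitude = 300 m + 3100 m = 3400 m

3400 m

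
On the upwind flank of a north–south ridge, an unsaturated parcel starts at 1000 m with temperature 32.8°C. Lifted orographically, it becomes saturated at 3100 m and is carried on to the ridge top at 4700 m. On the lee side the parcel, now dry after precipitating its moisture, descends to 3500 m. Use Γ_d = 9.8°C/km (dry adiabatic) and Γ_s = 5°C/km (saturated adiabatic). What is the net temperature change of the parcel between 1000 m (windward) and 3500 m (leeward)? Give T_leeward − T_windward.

-16.82°C

From 1000 m to 3100 m (dry): cools by 9.8 × 2.1 = 20.58°C, giving 12.22°C.
From 3100 m to 4700 m (saturated): cools by 5 × 1.6 = 8°C, giving 4.22°C.
From 4700 m to 3500 m (dry descent): warms by 9.8 × 1.2 = 11.76°C, giving 15.98°C.
Net change vs windward start: 15.98 − 32.8 = -16.82°C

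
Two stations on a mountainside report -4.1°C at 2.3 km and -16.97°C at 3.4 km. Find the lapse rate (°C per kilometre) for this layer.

Γ = −ΔT/Δz = (-4.1 − (-16.97)) / (3400 − 2300) m
  = 12.87°C / 1.1 km = 11.7°C/km

11.7°C/km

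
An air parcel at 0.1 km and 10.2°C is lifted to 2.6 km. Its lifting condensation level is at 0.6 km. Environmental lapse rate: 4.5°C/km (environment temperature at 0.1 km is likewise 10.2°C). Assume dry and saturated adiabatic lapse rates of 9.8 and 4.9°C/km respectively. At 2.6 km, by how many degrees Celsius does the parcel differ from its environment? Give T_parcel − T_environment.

-3.45°C (parcel cooler than environment)

Parcel:
  Dry to 600 m: -9.8 × 0.5 km = -4.9°C, so T = 5.3°C.
  Saturated to 2600 m: -4.9 × 2 km = -9.8°C, so T = -4.5°C.
Environment:
  Environment to 2600 m: -4.5 × 2.5 km = -11.25°C, so T = -1.05°C.
T_parcel − T_env = -4.5 − (-1.05) = -3.45°C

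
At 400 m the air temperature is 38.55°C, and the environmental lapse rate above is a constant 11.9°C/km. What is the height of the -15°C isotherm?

4900 m

Height above start = (38.55 − (-15)) / 11.9 = 4.5 km
Altitude = 400 m + 4500 m = 4900 m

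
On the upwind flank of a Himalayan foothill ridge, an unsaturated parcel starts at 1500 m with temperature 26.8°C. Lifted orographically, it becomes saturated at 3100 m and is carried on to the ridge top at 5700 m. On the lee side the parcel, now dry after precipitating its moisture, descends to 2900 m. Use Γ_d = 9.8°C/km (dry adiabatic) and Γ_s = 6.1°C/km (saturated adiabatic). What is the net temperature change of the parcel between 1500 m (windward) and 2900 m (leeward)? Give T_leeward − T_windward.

From 1500 m to 3100 m (dry): cools by 9.8 × 1.6 = 15.68°C, giving 11.12°C.
From 3100 m to 5700 m (saturated): cools by 6.1 × 2.6 = 15.86°C, giving -4.74°C.
From 5700 m to 2900 m (dry descent): warms by 9.8 × 2.8 = 27.44°C, giving 22.7°C.
Net change vs windward start: 22.7 − 26.8 = -4.1°C

-4.1°C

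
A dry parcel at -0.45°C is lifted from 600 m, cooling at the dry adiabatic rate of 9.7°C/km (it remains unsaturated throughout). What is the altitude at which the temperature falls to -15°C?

Height above start = (-0.45 − (-15)) / 9.7 = 1.5 km
Altitude = 600 m + 1500 m = 2100 m

2100 m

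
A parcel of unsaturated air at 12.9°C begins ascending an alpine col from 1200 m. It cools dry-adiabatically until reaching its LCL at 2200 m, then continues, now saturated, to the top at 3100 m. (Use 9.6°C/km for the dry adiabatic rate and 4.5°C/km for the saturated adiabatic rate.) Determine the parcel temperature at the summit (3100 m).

Dry to 2200 m: -9.6 × 1 km = -9.6°C, so T = 3.3°C.
Saturated to 3100 m: -4.5 × 0.9 km = -4.05°C, so T = -0.75°C.

-0.75°C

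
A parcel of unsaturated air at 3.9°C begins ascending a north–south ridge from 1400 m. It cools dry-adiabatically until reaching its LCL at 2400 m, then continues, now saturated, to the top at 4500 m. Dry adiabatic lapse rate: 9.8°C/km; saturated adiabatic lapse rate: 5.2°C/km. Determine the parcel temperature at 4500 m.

1400 → 2400 m (dry, 9.8°C/km): ΔT = -9.8 × 1 = -9.8°C → T = -5.9°C
2400 → 4500 m (saturated, 5.2°C/km): ΔT = -5.2 × 2.1 = -10.92°C → T = -16.82°C

-16.82°C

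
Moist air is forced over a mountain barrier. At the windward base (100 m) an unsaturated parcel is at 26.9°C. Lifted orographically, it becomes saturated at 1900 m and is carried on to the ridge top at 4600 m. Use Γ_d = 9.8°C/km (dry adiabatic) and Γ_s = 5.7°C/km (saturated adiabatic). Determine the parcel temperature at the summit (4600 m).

-6.13°C

Dry to 1900 m: -9.8 × 1.8 km = -17.64°C, so T = 9.26°C.
Saturated to 4600 m: -5.7 × 2.7 km = -15.39°C, so T = -6.13°C.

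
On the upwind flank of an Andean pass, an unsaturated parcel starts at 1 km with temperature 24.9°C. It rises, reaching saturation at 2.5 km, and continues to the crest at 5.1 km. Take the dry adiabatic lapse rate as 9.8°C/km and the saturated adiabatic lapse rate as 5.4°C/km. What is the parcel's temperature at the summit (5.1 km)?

Dry to 2500 m: -9.8 × 1.5 km = -14.7°C, so T = 10.2°C.
Saturated to 5100 m: -5.4 × 2.6 km = -14.04°C, so T = -3.84°C.

-3.84°C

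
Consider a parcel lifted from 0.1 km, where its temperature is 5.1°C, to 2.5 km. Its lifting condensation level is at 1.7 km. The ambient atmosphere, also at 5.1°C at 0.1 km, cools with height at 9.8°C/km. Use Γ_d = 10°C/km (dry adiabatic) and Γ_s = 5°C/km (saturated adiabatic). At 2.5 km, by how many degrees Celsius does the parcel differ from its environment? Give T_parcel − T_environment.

Parcel:
  100–1700 m, dry: Δz = 1.6 km ⇒ ΔT = -16°C; T = -10.9°C
  1700–2500 m, saturated: Δz = 0.8 km ⇒ ΔT = -4°C; T = -14.9°C
Environment:
  100–2500 m, environment: Δz = 2.4 km ⇒ ΔT = -23.52°C; T = -18.42°C
T_parcel − T_env = -14.9 − (-18.42) = +3.52°C

+3.52°C (parcel warmer than environment)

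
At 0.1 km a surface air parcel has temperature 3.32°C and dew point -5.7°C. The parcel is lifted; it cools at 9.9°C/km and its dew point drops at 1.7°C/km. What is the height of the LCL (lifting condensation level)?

T and T_d converge at 9.9 − 1.7 = 8.2°C per km
Height above start = (3.32 − (-5.7)) / 8.2 = 1.1 km
LCL altitude = 100 m + 1100 m = 1200 m

1.2 km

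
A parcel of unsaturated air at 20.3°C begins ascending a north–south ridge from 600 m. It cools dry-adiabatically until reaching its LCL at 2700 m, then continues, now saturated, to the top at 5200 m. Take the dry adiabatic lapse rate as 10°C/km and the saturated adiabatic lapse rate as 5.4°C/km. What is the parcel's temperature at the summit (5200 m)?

-14.2°C

Dry to 2700 m: -10 × 2.1 km = -21°C, so T = -0.7°C.
Saturated to 5200 m: -5.4 × 2.5 km = -13.5°C, so T = -14.2°C.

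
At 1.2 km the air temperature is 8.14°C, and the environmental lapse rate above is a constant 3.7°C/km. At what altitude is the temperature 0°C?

Height above start = (8.14 − 0) / 3.7 = 2.2 km
Altitude = 1200 m + 2200 m = 3400 m

3.4 km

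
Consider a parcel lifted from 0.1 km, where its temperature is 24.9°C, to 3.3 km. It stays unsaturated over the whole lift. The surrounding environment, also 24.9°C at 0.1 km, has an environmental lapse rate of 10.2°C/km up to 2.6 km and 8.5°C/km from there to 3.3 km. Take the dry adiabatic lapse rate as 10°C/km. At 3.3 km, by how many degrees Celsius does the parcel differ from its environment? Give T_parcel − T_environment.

Parcel:
  100–3300 m, dry: Δz = 3.2 km ⇒ ΔT = -32°C; T = -7.1°C
Environment:
  100–2600 m, environment, lower layer: Δz = 2.5 km ⇒ ΔT = -25.5°C; T = -0.6°C
  2600–3300 m, environment, upper layer: Δz = 0.7 km ⇒ ΔT = -5.95°C; T = -6.55°C
T_parcel − T_env = -7.1 − (-6.55) = -0.55°C

-0.55°C (parcel cooler than environment)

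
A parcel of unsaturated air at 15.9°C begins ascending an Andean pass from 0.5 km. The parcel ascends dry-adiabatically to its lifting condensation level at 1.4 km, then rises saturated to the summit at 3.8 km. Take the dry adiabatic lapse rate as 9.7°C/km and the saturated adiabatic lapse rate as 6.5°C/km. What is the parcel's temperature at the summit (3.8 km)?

-8.43°C

500 → 1400 m (dry, 9.7°C/km): ΔT = -9.7 × 0.9 = -8.73°C → T = 7.17°C
1400 → 3800 m (saturated, 6.5°C/km): ΔT = -6.5 × 2.4 = -15.6°C → T = -8.43°C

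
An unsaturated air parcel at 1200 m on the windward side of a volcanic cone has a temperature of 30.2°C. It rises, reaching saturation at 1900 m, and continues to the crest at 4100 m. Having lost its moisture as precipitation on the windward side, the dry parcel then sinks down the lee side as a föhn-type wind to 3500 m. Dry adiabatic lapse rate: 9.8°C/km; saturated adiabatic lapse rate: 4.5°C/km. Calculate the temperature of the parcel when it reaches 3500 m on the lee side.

1200 → 1900 m (dry, 9.8°C/km): ΔT = -9.8 × 0.7 = -6.86°C → T = 23.34°C
1900 → 4100 m (saturated, 4.5°C/km): ΔT = -4.5 × 2.2 = -9.9°C → T = 13.44°C
4100 → 3500 m (dry descent, 9.8°C/km): ΔT = +9.8 × 0.6 = +5.88°C → T = 19.32°C

19.32°C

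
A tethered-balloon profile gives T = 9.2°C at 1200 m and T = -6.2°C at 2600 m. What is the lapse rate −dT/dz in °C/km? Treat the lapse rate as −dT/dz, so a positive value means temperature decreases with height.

Γ = −ΔT/Δz = (9.2 − (-6.2)) / (2600 − 1200) m
  = 15.4°C / 1.4 km = 11°C/km

11°C/km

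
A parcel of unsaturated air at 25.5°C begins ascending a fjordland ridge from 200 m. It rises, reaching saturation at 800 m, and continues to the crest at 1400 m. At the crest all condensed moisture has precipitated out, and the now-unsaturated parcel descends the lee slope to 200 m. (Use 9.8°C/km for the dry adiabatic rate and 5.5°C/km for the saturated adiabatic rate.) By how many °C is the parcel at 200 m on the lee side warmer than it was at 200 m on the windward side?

Dry to 800 m: -9.8 × 0.6 km = -5.88°C, so T = 19.62°C.
Saturated to 1400 m: -5.5 × 0.6 km = -3.3°C, so T = 16.32°C.
Dry descent to 200 m: +9.8 × 1.2 km = +11.76°C, so T = 28.08°C.
Net change vs windward start: 28.08 − 25.5 = +2.58°C

+2.58°C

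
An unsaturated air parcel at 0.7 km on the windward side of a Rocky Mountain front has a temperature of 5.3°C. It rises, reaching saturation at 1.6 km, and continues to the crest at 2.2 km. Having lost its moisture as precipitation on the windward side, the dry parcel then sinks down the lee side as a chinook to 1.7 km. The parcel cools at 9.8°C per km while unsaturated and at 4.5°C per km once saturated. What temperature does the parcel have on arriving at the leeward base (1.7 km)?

700 → 1600 m (dry, 9.8°C/km): ΔT = -9.8 × 0.9 = -8.82°C → T = -3.52°C
1600 → 2200 m (saturated, 4.5°C/km): ΔT = -4.5 × 0.6 = -2.7°C → T = -6.22°C
2200 → 1700 m (dry descent, 9.8°C/km): ΔT = +9.8 × 0.5 = +4.9°C → T = -1.32°C

-1.32°C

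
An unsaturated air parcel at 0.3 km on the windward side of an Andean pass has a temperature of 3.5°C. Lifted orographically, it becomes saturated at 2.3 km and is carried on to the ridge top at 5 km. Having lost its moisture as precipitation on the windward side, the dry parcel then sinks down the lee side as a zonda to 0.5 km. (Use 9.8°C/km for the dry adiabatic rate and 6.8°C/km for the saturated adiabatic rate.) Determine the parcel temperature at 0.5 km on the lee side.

300 → 2300 m (dry, 9.8°C/km): ΔT = -9.8 × 2 = -19.6°C → T = -16.1°C
2300 → 5000 m (saturated, 6.8°C/km): ΔT = -6.8 × 2.7 = -18.36°C → T = -34.46°C
5000 → 500 m (dry descent, 9.8°C/km): ΔT = +9.8 × 4.5 = +44.1°C → T = 9.64°C

9.64°C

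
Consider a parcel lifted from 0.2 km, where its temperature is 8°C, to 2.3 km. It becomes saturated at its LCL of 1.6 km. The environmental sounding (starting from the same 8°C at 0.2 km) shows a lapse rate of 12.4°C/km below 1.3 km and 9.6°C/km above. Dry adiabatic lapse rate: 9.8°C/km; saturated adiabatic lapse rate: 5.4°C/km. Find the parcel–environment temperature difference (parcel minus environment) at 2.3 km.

+5.74°C (parcel warmer than environment)

Parcel:
  200 → 1600 m (dry, 9.8°C/km): ΔT = -9.8 × 1.4 = -13.72°C → T = -5.72°C
  1600 → 2300 m (saturated, 5.4°C/km): ΔT = -5.4 × 0.7 = -3.78°C → T = -9.5°C
Environment:
  200 → 1300 m (environment, lower layer, 12.4°C/km): ΔT = -12.4 × 1.1 = -13.64°C → T = -5.64°C
  1300 → 2300 m (environment, upper layer, 9.6°C/km): ΔT = -9.6 × 1 = -9.6°C → T = -15.24°C
T_parcel − T_env = -9.5 − (-15.24) = +5.74°C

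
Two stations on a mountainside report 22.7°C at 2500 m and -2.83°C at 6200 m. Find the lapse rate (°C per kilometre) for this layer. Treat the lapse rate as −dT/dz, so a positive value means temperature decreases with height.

Γ = −ΔT/Δz = (22.7 − (-2.83)) / (6200 − 2500) m
  = 25.53°C / 3.7 km = 6.9°C/km

6.9°C/km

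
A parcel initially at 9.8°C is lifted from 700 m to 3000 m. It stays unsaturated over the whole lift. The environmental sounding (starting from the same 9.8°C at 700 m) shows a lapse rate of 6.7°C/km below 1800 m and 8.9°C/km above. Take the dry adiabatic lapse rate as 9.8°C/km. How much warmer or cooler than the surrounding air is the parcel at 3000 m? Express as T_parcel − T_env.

Parcel:
  From 700 m to 3000 m (dry): cools by 9.8 × 2.3 = 22.54°C, giving -12.74°C.
Environment:
  From 700 m to 1800 m (environment, lower layer): cools by 6.7 × 1.1 = 7.37°C, giving 2.43°C.
  From 1800 m to 3000 m (environment, upper layer): cools by 8.9 × 1.2 = 10.68°C, giving -8.25°C.
T_parcel − T_env = -12.74 − (-8.25) = -4.49°C

-4.49°C (parcel cooler than environment)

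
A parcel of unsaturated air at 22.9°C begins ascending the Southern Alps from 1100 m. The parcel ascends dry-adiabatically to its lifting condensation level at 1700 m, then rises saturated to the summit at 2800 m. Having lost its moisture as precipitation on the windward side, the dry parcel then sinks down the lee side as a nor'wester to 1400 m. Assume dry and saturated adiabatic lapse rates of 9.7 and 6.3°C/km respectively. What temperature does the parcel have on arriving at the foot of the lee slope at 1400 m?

23.73°C

1100 → 1700 m (dry, 9.7°C/km): ΔT = -9.7 × 0.6 = -5.82°C → T = 17.08°C
1700 → 2800 m (saturated, 6.3°C/km): ΔT = -6.3 × 1.1 = -6.93°C → T = 10.15°C
2800 → 1400 m (dry descent, 9.7°C/km): ΔT = +9.7 × 1.4 = +13.58°C → T = 23.73°C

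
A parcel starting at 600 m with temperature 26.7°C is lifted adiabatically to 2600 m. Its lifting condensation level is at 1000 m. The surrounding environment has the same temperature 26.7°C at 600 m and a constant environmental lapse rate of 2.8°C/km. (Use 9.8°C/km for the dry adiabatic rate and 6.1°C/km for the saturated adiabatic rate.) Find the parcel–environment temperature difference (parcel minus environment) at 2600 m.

-8.08°C (parcel cooler than environment)

Parcel:
  Dry to 1000 m: -9.8 × 0.4 km = -3.92°C, so T = 22.78°C.
  Saturated to 2600 m: -6.1 × 1.6 km = -9.76°C, so T = 13.02°C.
Environment:
  Environment to 2600 m: -2.8 × 2 km = -5.6°C, so T = 21.1°C.
T_parcel − T_env = 13.02 − 21.1 = -8.08°C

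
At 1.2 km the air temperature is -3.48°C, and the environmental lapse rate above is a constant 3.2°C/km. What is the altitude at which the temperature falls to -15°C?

Height above start = (-3.48 − (-15)) / 3.2 = 3.6 km
Altitude = 1200 m + 3600 m = 4800 m

4.8 km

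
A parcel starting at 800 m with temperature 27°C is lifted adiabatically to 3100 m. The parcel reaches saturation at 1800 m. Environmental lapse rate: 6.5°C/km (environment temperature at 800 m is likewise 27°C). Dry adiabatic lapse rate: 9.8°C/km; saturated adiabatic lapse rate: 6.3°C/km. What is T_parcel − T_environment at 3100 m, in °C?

Parcel:
  Dry to 1800 m: -9.8 × 1 km = -9.8°C, so T = 17.2°C.
  Saturated to 3100 m: -6.3 × 1.3 km = -8.19°C, so T = 9.01°C.
Environment:
  Environment to 3100 m: -6.5 × 2.3 km = -14.95°C, so T = 12.05°C.
T_parcel − T_env = 9.01 − 12.05 = -3.04°C

-3.04°C (parcel cooler than environment)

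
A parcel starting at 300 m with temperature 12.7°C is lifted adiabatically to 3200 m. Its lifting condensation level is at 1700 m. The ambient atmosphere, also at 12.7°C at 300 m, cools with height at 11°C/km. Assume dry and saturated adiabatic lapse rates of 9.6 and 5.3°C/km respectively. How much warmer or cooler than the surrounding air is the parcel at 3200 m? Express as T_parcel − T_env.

+10.51°C (parcel warmer than environment)

Parcel:
  From 300 m to 1700 m (dry): cools by 9.6 × 1.4 = 13.44°C, giving -0.74°C.
  From 1700 m to 3200 m (saturated): cools by 5.3 × 1.5 = 7.95°C, giving -8.69°C.
Environment:
  From 300 m to 3200 m (environment): cools by 11 × 2.9 = 31.9°C, giving -19.2°C.
T_parcel − T_env = -8.69 − (-19.2) = +10.51°C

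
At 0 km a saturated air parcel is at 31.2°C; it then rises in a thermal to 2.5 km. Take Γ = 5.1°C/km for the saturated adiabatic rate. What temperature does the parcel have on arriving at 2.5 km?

Saturated adiabatic to 2500 m: -5.1 × 2.5 km = -12.75°C, so T = 18.45°C.

18.45°C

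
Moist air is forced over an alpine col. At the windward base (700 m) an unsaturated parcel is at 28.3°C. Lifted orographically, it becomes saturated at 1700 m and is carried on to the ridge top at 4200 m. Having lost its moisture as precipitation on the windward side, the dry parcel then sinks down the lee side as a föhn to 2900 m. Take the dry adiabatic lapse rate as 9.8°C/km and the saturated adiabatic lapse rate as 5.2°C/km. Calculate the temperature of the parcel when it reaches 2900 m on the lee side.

Dry to 1700 m: -9.8 × 1 km = -9.8°C, so T = 18.5°C.
Saturated to 4200 m: -5.2 × 2.5 km = -13°C, so T = 5.5°C.
Dry descent to 2900 m: +9.8 × 1.3 km = +12.74°C, so T = 18.24°C.

18.24°C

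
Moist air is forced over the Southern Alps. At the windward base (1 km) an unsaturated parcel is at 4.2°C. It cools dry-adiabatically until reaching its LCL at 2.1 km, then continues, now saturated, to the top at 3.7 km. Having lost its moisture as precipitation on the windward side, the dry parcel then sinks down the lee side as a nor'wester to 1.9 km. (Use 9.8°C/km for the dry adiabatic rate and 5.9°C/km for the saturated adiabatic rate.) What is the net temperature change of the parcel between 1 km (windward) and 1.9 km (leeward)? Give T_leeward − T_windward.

From 1000 m to 2100 m (dry): cools by 9.8 × 1.1 = 10.78°C, giving -6.58°C.
From 2100 m to 3700 m (saturated): cools by 5.9 × 1.6 = 9.44°C, giving -16.02°C.
From 3700 m to 1900 m (dry descent): warms by 9.8 × 1.8 = 17.64°C, giving 1.62°C.
Net change vs windward start: 1.62 − 4.2 = -2.58°C

-2.58°C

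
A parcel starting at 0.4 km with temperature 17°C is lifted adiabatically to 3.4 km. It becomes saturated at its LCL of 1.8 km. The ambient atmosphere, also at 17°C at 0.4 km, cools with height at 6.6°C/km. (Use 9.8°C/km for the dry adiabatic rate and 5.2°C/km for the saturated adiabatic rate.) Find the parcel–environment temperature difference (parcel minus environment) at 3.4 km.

-2.24°C (parcel cooler than environment)

Parcel:
  400–1800 m, dry: Δz = 1.4 km ⇒ ΔT = -13.72°C; T = 3.28°C
  1800–3400 m, saturated: Δz = 1.6 km ⇒ ΔT = -8.32°C; T = -5.04°C
Environment:
  400–3400 m, environment: Δz = 3 km ⇒ ΔT = -19.8°C; T = -2.8°C
T_parcel − T_env = -5.04 − (-2.8) = -2.24°C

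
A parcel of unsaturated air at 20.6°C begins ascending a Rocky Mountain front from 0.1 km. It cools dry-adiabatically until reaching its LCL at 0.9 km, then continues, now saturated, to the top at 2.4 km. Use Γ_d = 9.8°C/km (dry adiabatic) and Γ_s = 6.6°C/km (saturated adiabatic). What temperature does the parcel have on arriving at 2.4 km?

From 100 m to 900 m (dry): cools by 9.8 × 0.8 = 7.84°C, giving 12.76°C.
From 900 m to 2400 m (saturated): cools by 6.6 × 1.5 = 9.9°C, giving 2.86°C.

2.86°C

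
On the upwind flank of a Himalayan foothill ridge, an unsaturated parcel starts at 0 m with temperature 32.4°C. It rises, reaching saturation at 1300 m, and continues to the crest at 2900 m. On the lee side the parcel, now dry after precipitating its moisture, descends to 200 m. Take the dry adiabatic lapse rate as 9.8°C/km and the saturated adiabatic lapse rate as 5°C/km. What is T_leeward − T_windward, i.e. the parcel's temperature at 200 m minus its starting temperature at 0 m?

+5.72°C

0–1300 m, dry: Δz = 1.3 km ⇒ ΔT = -12.74°C; T = 19.66°C
1300–2900 m, saturated: Δz = 1.6 km ⇒ ΔT = -8°C; T = 11.66°C
2900–200 m, dry descent: Δz = 2.7 km ⇒ ΔT = +26.46°C; T = 38.12°C
Net change vs windward start: 38.12 − 32.4 = +5.72°C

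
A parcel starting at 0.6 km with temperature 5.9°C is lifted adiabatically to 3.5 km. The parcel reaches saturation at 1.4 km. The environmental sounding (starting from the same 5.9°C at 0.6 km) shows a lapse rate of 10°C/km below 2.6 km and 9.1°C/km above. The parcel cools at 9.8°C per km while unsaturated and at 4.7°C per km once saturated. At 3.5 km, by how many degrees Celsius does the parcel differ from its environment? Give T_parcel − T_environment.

+10.48°C (parcel warmer than environment)

Parcel:
  Dry to 1400 m: -9.8 × 0.8 km = -7.84°C, so T = -1.94°C.
  Saturated to 3500 m: -4.7 × 2.1 km = -9.87°C, so T = -11.81°C.
Environment:
  Environment, lower layer to 2600 m: -10 × 2 km = -20°C, so T = -14.1°C.
  Environment, upper layer to 3500 m: -9.1 × 0.9 km = -8.19°C, so T = -22.29°C.
T_parcel − T_env = -11.81 − (-22.29) = +10.48°C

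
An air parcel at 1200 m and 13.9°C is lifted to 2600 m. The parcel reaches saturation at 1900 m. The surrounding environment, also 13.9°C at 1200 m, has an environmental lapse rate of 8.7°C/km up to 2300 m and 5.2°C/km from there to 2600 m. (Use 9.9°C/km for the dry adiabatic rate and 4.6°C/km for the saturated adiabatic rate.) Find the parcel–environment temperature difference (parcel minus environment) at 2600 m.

Parcel:
  1200–1900 m, dry: Δz = 0.7 km ⇒ ΔT = -6.93°C; T = 6.97°C
  1900–2600 m, saturated: Δz = 0.7 km ⇒ ΔT = -3.22°C; T = 3.75°C
Environment:
  1200–2300 m, environment, lower layer: Δz = 1.1 km ⇒ ΔT = -9.57°C; T = 4.33°C
  2300–2600 m, environment, upper layer: Δz = 0.3 km ⇒ ΔT = -1.56°C; T = 2.77°C
T_parcel − T_env = 3.75 − 2.77 = +0.98°C

+0.98°C (parcel warmer than environment)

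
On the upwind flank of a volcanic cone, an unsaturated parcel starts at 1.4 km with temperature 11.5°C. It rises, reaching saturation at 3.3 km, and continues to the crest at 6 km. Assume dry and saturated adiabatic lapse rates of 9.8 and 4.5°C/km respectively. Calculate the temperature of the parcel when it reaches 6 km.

-19.27°C

From 1400 m to 3300 m (dry): cools by 9.8 × 1.9 = 18.62°C, giving -7.12°C.
From 3300 m to 6000 m (saturated): cools by 4.5 × 2.7 = 12.15°C, giving -19.27°C.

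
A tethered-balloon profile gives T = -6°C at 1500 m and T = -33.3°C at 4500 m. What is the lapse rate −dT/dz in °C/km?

9.1°C/km

Γ = −ΔT/Δz = (-6 − (-33.3)) / (4500 − 1500) m
  = 27.3°C / 3 km = 9.1°C/km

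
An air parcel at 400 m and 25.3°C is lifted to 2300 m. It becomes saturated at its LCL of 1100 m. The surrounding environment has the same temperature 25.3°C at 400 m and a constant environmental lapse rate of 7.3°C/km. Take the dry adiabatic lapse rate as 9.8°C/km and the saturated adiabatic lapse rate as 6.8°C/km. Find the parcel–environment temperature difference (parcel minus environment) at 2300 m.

Parcel:
  From 400 m to 1100 m (dry): cools by 9.8 × 0.7 = 6.86°C, giving 18.44°C.
  From 1100 m to 2300 m (saturated): cools by 6.8 × 1.2 = 8.16°C, giving 10.28°C.
Environment:
  From 400 m to 2300 m (environment): cools by 7.3 × 1.9 = 13.87°C, giving 11.43°C.
T_parcel − T_env = 10.28 − 11.43 = -1.15°C

-1.15°C (parcel cooler than environment)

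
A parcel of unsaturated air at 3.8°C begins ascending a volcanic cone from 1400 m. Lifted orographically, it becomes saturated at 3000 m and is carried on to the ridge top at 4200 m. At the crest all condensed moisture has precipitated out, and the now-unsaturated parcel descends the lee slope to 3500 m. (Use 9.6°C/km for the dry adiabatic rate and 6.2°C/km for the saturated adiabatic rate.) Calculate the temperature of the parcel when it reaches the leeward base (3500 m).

1400–3000 m, dry: Δz = 1.6 km ⇒ ΔT = -15.36°C; T = -11.56°C
3000–4200 m, saturated: Δz = 1.2 km ⇒ ΔT = -7.44°C; T = -19°C
4200–3500 m, dry descent: Δz = 0.7 km ⇒ ΔT = +6.72°C; T = -12.28°C

-12.28°C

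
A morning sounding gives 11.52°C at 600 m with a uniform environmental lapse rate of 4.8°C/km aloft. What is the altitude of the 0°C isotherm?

Height above start = (11.52 − 0) / 4.8 = 2.4 km
Altitude = 600 m + 2400 m = 3000 m

3000 m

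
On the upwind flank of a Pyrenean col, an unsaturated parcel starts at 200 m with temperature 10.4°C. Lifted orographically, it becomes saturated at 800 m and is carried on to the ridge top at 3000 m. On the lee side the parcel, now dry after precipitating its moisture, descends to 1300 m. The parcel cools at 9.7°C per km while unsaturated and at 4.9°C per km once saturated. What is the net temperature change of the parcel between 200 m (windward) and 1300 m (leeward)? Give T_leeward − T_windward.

200–800 m, dry: Δz = 0.6 km ⇒ ΔT = -5.82°C; T = 4.58°C
800–3000 m, saturated: Δz = 2.2 km ⇒ ΔT = -10.78°C; T = -6.2°C
3000–1300 m, dry descent: Δz = 1.7 km ⇒ ΔT = +16.49°C; T = 10.29°C
Net change vs windward start: 10.29 − 10.4 = -0.11°C

-0.11°C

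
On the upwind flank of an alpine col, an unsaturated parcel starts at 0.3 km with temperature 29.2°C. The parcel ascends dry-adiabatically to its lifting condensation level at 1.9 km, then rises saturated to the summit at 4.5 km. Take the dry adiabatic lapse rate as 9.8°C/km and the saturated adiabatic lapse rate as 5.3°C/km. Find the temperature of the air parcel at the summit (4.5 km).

From 300 m to 1900 m (dry): cools by 9.8 × 1.6 = 15.68°C, giving 13.52°C.
From 1900 m to 4500 m (saturated): cools by 5.3 × 2.6 = 13.78°C, giving -0.26°C.

-0.26°C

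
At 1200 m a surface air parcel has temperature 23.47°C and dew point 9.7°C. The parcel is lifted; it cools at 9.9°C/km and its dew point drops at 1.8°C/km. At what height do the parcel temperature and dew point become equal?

T and T_d converge at 9.9 − 1.8 = 8.1°C per km
Height above start = (23.47 − 9.7) / 8.1 = 1.7 km
LCL altitude = 1200 m + 1700 m = 2900 m

2900 m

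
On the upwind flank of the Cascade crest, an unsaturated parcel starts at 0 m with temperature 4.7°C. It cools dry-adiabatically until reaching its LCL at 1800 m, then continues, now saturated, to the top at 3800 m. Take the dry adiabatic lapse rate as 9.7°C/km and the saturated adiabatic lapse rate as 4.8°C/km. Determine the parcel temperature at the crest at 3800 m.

From 0 m to 1800 m (dry): cools by 9.7 × 1.8 = 17.46°C, giving -12.76°C.
From 1800 m to 3800 m (saturated): cools by 4.8 × 2 = 9.6°C, giving -22.36°C.

-22.36°C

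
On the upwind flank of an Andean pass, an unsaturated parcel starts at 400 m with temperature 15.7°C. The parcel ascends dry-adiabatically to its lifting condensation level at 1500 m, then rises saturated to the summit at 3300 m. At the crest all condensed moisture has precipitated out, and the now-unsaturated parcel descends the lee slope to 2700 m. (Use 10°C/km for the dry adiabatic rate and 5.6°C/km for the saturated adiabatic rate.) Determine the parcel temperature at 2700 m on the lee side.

0.62°C

400–1500 m, dry: Δz = 1.1 km ⇒ ΔT = -11°C; T = 4.7°C
1500–3300 m, saturated: Δz = 1.8 km ⇒ ΔT = -10.08°C; T = -5.38°C
3300–2700 m, dry descent: Δz = 0.6 km ⇒ ΔT = +6°C; T = 0.62°C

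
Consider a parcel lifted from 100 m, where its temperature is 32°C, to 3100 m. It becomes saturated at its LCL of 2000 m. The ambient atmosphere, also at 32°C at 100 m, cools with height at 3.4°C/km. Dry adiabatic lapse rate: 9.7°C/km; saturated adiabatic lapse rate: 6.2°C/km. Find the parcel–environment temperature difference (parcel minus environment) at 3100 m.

-15.05°C (parcel cooler than environment)

Parcel:
  100–2000 m, dry: Δz = 1.9 km ⇒ ΔT = -18.43°C; T = 13.57°C
  2000–3100 m, saturated: Δz = 1.1 km ⇒ ΔT = -6.82°C; T = 6.75°C
Environment:
  100–3100 m, environment: Δz = 3 km ⇒ ΔT = -10.2°C; T = 21.8°C
T_parcel − T_env = 6.75 − 21.8 = -15.05°C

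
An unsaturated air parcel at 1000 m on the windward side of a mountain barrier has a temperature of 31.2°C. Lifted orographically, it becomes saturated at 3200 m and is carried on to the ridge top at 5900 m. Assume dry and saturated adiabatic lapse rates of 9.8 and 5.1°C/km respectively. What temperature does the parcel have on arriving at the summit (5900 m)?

-4.13°C

1000 → 3200 m (dry, 9.8°C/km): ΔT = -9.8 × 2.2 = -21.56°C → T = 9.64°C
3200 → 5900 m (saturated, 5.1°C/km): ΔT = -5.1 × 2.7 = -13.77°C → T = -4.13°C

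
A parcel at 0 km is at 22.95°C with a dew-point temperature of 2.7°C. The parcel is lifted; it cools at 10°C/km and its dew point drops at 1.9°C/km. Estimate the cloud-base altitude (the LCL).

2.5 km

T and T_d converge at 10 − 1.9 = 8.1°C per km
Height above start = (22.95 − 2.7) / 8.1 = 2.5 km
LCL altitude = 0 m + 2500 m = 2500 m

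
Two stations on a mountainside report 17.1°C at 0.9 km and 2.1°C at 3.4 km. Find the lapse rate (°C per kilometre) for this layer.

6°C/km

Γ = −ΔT/Δz = (17.1 − 2.1) / (3400 − 900) m
  = 15°C / 2.5 km = 6°C/km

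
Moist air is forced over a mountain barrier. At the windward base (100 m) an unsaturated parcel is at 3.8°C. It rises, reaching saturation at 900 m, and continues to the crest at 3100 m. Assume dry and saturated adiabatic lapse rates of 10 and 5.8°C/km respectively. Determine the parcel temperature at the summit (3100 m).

-16.96°C

From 100 m to 900 m (dry): cools by 10 × 0.8 = 8°C, giving -4.2°C.
From 900 m to 3100 m (saturated): cools by 5.8 × 2.2 = 12.76°C, giving -16.96°C.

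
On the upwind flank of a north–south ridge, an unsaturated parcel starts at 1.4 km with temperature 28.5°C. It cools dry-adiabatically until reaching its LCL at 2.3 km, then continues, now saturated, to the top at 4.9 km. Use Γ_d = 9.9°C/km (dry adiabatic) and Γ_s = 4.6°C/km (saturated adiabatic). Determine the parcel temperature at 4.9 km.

1400–2300 m, dry: Δz = 0.9 km ⇒ ΔT = -8.91°C; T = 19.59°C
2300–4900 m, saturated: Δz = 2.6 km ⇒ ΔT = -11.96°C; T = 7.63°C

7.63°C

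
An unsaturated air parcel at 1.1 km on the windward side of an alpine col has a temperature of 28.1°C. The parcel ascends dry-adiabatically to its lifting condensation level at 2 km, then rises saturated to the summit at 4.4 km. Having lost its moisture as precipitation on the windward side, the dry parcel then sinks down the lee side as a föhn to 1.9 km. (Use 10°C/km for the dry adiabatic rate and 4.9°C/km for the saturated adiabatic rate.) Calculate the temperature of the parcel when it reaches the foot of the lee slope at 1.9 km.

Dry to 2000 m: -10 × 0.9 km = -9°C, so T = 19.1°C.
Saturated to 4400 m: -4.9 × 2.4 km = -11.76°C, so T = 7.34°C.
Dry descent to 1900 m: +10 × 2.5 km = +25°C, so T = 32.34°C.

32.34°C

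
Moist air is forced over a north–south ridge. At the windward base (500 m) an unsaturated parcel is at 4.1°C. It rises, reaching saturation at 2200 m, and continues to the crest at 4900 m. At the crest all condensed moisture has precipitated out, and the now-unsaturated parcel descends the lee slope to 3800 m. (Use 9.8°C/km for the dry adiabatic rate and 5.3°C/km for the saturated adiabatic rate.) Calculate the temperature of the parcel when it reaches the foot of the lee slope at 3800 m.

From 500 m to 2200 m (dry): cools by 9.8 × 1.7 = 16.66°C, giving -12.56°C.
From 2200 m to 4900 m (saturated): cools by 5.3 × 2.7 = 14.31°C, giving -26.87°C.
From 4900 m to 3800 m (dry descent): warms by 9.8 × 1.1 = 10.78°C, giving -16.09°C.

-16.09°C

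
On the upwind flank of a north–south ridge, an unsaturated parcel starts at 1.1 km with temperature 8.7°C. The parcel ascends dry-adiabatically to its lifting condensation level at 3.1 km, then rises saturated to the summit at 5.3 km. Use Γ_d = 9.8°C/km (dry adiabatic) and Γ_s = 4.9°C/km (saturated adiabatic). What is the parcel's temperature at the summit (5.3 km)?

-21.68°C

1100–3100 m, dry: Δz = 2 km ⇒ ΔT = -19.6°C; T = -10.9°C
3100–5300 m, saturated: Δz = 2.2 km ⇒ ΔT = -10.78°C; T = -21.68°C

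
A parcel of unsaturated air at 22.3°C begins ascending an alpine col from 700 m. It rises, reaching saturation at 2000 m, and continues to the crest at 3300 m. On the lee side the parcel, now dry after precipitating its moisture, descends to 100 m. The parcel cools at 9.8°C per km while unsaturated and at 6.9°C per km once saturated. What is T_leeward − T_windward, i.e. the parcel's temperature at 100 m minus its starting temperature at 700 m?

700 → 2000 m (dry, 9.8°C/km): ΔT = -9.8 × 1.3 = -12.74°C → T = 9.56°C
2000 → 3300 m (saturated, 6.9°C/km): ΔT = -6.9 × 1.3 = -8.97°C → T = 0.59°C
3300 → 100 m (dry descent, 9.8°C/km): ΔT = +9.8 × 3.2 = +31.36°C → T = 31.95°C
Net change vs windward start: 31.95 − 22.3 = +9.65°C

+9.65°C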